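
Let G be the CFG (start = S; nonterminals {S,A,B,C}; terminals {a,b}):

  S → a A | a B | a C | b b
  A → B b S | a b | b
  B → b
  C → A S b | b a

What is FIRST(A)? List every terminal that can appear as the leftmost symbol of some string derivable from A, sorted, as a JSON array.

FIRST sets, iterate to fixpoint:
iter 1:
  A via A→a b: +{a}
  A via A→b: +{b}
  B via B→b: +{b}
  C via C→A S b: +{a,b}
  S via S→a A: +{a}
  S via S→b b: +{b}
  FIRST[S]={a,b}  FIRST[A]={a,b}  FIRST[B]={b}  FIRST[C]={a,b}
iter 2: — fixpoint
  FIRST[S]={a,b}  FIRST[A]={a,b}  FIRST[B]={b}  FIRST[C]={a,b}

FIRST(A) = ["a", "b"]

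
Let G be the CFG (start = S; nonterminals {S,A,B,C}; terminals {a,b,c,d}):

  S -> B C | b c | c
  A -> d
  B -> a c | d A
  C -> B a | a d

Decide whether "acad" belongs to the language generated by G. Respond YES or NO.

Convert to CNF:
  S -> B C | T3 T1 | c
  A -> d
  B -> T0 T1 | T2 A
  C -> B T0 | T0 T2
  T0 -> a
  T1 -> c
  T2 -> d
  T3 -> b

Fill CYK table bottom-up:
  [0..0]={T0}  "a"  orig:{}
  [1..1]={S,T1}  "c"  orig:{S}
  [2..2]={T0}  "a"  orig:{}
  [3..3]={A,T2}  "d"  orig:{A}
  [0..1]={B}  "ac"
  [1..2]=∅  "ca"
  [2..3]={C}  "ad"
  [0..2]={C}  "aca"
  [1..3]=∅  "cad"
  [0..3]={S}  "acad"

S ∈ T[0,3] ⇒ YES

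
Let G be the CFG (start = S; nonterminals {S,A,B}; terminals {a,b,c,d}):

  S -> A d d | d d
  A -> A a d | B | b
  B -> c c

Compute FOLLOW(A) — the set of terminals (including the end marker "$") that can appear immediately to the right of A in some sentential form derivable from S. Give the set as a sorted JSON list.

FIRST sets, iterate to fixpoint:
round 1:
  A via A→b: +{b}
  B via B→c c: +{c}
  S via S→A d d: +{b}
  S via S→d d: +{d}
  FIRST(S)={b,d}  FIRST(A)={b}  FIRST(B)={c}
round 2:
  A via A→B: +{c}
  S via S→A d d: +{c}
  FIRST(S)={b,c,d}  FIRST(A)={b,c}  FIRST(B)={c}
round 3: — fixpoint
  FIRST(S)={b,c,d}  FIRST(A)={b,c}  FIRST(B)={c}

Compute FOLLOW by fixpoint:
FOLLOW(S) := {$}
round 1:
  A→A a d: FOLLOW(A) ⊇ FIRST(a) = {a}; new: +{a}
  A→B: FOLLOW(B) ⊇ FOLLOW(A) ⊇ {a}; new: +{a}
  S→A d d: FOLLOW(A) ⊇ FIRST(d) = {d}; new: +{d}
  FOLLOW[S]={$}  FOLLOW[A]={a,d}  FOLLOW[B]={a}
round 2:
  A→B: FOLLOW(B) ⊇ FOLLOW(A) ⊇ {a,d}; new: +{d}
  FOLLOW[S]={$}  FOLLOW[A]={a,d}  FOLLOW[B]={a,d}
round 3: — fixpoint
  FOLLOW[S]={$}  FOLLOW[A]={a,d}  FOLLOW[B]={a,d}

FOLLOW(A) = ["a", "d"]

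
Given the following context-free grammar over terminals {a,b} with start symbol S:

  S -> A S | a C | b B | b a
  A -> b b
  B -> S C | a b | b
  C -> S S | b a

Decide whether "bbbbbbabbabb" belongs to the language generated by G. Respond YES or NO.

CNF form of G:
  S -> A S | T0 B | T0 T1 | T1 C
  A -> T0 T0
  B -> S C | T1 T0 | b
  C -> S S | T0 T1
  T0 -> b
  T1 -> a

CYK fill:
  T[0,0] 'b' = {B,T0}  orig:{B}
  T[1,1] 'b' = {B,T0}  orig:{B}
  T[2,2] 'b' = {B,T0}  orig:{B}
  T[3,3] 'b' = {B,T0}  orig:{B}
  T[4,4] 'b' = {B,T0}  orig:{B}
  T[5,5] 'b' = {B,T0}  orig:{B}
  T[6,6] 'a' = {T1}  orig:{}
  T[7,7] 'b' = {B,T0}  orig:{B}
  T[8,8] 'b' = {B,T0}  orig:{B}
  T[9,9] 'a' = {T1}  orig:{}
  T[10,10] 'b' = {B,T0}  orig:{B}
  T[11,11] 'b' = {B,T0}  orig:{B}
  T[0,1] 'bb' = {A,S}
  T[1,2] 'bb' = {A,S}
  T[2,3] 'bb' = {A,S}
  T[3,4] 'bb' = {A,S}
  T[4,5] 'bb' = {A,S}
  T[5,6] 'ba' = {C,S}
  T[6,7] 'ab' = {B}
  T[7,8] 'bb' = {A,S}
  T[8,9] 'ba' = {C,S}
  T[9,10] 'ab' = {B}
  T[10,11] 'bb' = {A,S}
  T[0,2] 'bbb' = ∅
  T[1,3] 'bbb' = ∅
  T[2,4] 'bbb' = ∅
  T[3,5] 'bbb' = ∅
  T[4,6] 'bba' = ∅
  T[5,7] 'bab' = {S}
  T[6,8] 'abb' = ∅
  T[7,9] 'bba' = ∅
  T[8,10] 'bab' = {S}
  T[9,11] 'abb' = ∅
  T[0,3] 'bbbb' = {C,S}
  T[1,4] 'bbbb' = {C,S}
  T[2,5] 'bbbb' = {C,S}
  T[3,6] 'bbba' = {B,C,S}
  T[4,7] 'bbab' = ∅
  T[5,8] 'babb' = {C}
  T[6,9] 'abba' = ∅
  T[7,10] 'bbab' = ∅
  T[8,11] 'babb' = {C}
  T[0,4] 'bbbbb' = ∅
  T[1,5] 'bbbbb' = ∅
  T[2,6] 'bbbba' = {S}
  T[3,7] 'bbbab' = {C,S}
  T[4,8] 'bbabb' = ∅
  T[5,9] 'babba' = {B,C}
  T[6,10] 'abbab' = ∅
  T[7,11] 'bbabb' = ∅
  T[0,5] 'bbbbbb' = {B,C,S}
  T[1,6] 'bbbbba' = {B,C,S}
  T[2,7] 'bbbbab' = ∅
  T[3,8] 'bbbabb' = {B,C}
  T[4,9] 'bbabba' = {S}
  T[5,10] 'babbab' = {C}
  T[6,11] 'abbabb' = ∅
  T[0,6] 'bbbbbba' = {C,S}
  T[1,7] 'bbbbbab' = {B,C,S}
  T[2,8] 'bbbbabb' = {C,S}
  T[3,9] 'bbbabba' = {B,C}
  T[4,10] 'bbabbab' = ∅
  T[5,11] 'babbabb' = {B}
  T[0,7] 'bbbbbbab' = {S}
  T[1,8] 'bbbbbabb' = {B,C}
  T[2,9] 'bbbbabba' = {C,S}
  T[3,10] 'bbbabbab' = {B,C}
  T[4,11] 'bbabbabb' = {C,S}
  T[0,8] 'bbbbbbabb' = {B,C,S}
  T[1,9] 'bbbbbabba' = {B,C}
  T[2,10] 'bbbbabbab' = {S}
  T[3,11] 'bbbabbabb' = {B}
  T[0,9] 'bbbbbbabba' = {B,C,S}
  T[1,10] 'bbbbbabbab' = {B,C}
  T[2,11] 'bbbbabbabb' = {B,C,S}
  T[0,10] 'bbbbbbabbab' = {C,S}
  T[1,11] 'bbbbbabbabb' = {B,S}
  T[0,11] 'bbbbbbabbabb' = {B,C,S}

S ∈ T[0,11] ⇒ YES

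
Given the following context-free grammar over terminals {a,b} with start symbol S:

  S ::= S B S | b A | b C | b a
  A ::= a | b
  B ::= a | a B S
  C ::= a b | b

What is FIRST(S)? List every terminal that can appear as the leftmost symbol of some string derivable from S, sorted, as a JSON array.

FIRST sets, iterate to fixpoint:
iter 1:
  A via A→a: +{a}
  A via A→b: +{b}
  B via B→a: +{a}
  C via C→a b: +{a}
  C via C→b: +{b}
  S via S→b A: +{b}
  FIRST(S)={b}  FIRST(A)={a,b}  FIRST(B)={a}  FIRST(C)={a,b}
iter 2: done
  FIRST(S)={b}  FIRST(A)={a,b}  FIRST(B)={a}  FIRST(C)={a,b}

FIRST(S) = ["b"]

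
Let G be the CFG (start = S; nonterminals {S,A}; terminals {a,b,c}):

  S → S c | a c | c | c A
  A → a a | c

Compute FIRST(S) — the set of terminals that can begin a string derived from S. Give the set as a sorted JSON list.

FIRST sets, iterate to fixpoint:
iter 1:
  A via A→a a: +{a}
  A via A→c: +{c}
  S via S→a c: +{a}
  S via S→c: +{c}
  S: {a,c}  A: {a,c}
iter 2: (stable)
  S: {a,c}  A: {a,c}

FIRST(S) = ["a", "c"]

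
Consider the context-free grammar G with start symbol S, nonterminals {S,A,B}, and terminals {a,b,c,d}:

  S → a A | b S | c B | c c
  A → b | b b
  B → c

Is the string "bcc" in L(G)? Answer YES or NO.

Convert to CNF:
  S -> T0 S | T1 A | T2 B | T2 T2
  A -> T0 T0 | b
  B -> c
  T0 -> b
  T1 -> a
  T2 -> c

CYK table (by increasing span):
  cell(0,0) b: {A,T0}  orig:{A}
  cell(1,1) c: {B,T2}  orig:{B}
  cell(2,2) c: {B,T2}  orig:{B}
  cell(0,1) bc: ∅
  cell(1,2) cc: {S}
  cell(0,2) bcc: {S}

S ∈ T[0,2] ⇒ YES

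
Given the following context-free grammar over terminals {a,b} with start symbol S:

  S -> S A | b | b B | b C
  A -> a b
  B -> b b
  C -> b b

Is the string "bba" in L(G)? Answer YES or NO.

Convert to CNF:
  S -> S A | T1 B | T1 C | b
  A -> T0 T1
  B -> T1 T1
  C -> T1 T1
  T0 -> a
  T1 -> b

Fill CYK table bottom-up:
  cell(0,0) b: {S,T1}  orig:{S}
  cell(1,1) b: {S,T1}  orig:{S}
  cell(2,2) a: {T0}  orig:{}
  cell(0,1) bb: {B,C}
  cell(1,2) ba: ∅
  cell(0,2) bba: ∅

S ∉ T[0,2] ⇒ NO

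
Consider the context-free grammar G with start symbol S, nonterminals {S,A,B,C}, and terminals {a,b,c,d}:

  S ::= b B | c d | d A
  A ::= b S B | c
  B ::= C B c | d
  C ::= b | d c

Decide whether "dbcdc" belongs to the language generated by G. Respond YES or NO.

Convert to CNF:
  S -> T0 B | T1 T2 | T2 A
  A -> T0 X3 | c
  B -> C X4 | d
  C -> T2 T1 | b
  T0 -> b
  T1 -> c
  T2 -> d
  X3 -> S B
  X4 -> B T1

Fill CYK table bottom-up:
  cell(0,0) d: {B,T2}  orig:{B}
  cell(1,1) b: {C,T0}  orig:{C}
  cell(2,2) c: {A,T1}  orig:{A}
  cell(3,3) d: {B,T2}  orig:{B}
  cell(4,4) c: {A,T1}  orig:{A}
  cell(0,1) db: ∅
  cell(1,2) bc: ∅
  cell(2,3) cd: {S}
  cell(3,4) dc: {C,S,X4}  orig:{C,S}
  cell(0,2) dbc: ∅
  cell(1,3) bcd: ∅
  cell(2,4) cdc: ∅
  cell(0,3) dbcd: ∅
  cell(1,4) bcdc: ∅
  cell(0,4) dbcdc: ∅

S ∉ T[0,4] ⇒ NO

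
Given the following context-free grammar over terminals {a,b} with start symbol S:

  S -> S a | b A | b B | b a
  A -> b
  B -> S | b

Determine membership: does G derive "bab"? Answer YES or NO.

CNF form of G:
  S -> S T0 | T1 A | T1 B | T1 T0
  A -> b
  B -> S T0 | T1 A | T1 B | T1 T0 | b
  T0 -> a
  T1 -> b

CYK table (by increasing span):
  [0..0]={A,B,T1}  "b"  orig:{A,B}
  [1..1]={T0}  "a"  orig:{}
  [2..2]={A,B,T1}  "b"  orig:{A,B}
  [0..1]={B,S}  "ba"
  [1..2]=∅  "ab"
  [0..2]=∅  "bab"

S ∉ T[0,2] ⇒ NO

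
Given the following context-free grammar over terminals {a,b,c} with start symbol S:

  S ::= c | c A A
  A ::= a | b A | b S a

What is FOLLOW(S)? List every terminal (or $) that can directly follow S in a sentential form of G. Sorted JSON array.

FIRST iteration:
pass 1:
  A via A→a: +{a}
  A via A→b A: +{b}
  S via S→c: +{c}
  FIRST(S)={c}  FIRST(A)={a,b}
pass 2: (no change)
  FIRST(S)={c}  FIRST(A)={a,b}

Compute FOLLOW by fixpoint:
initialize: $ ∈ FOLLOW(S)
[1]
  A→b S a: FOLLOW(S) ⊇ FIRST(a) = {a}; new: +{a}
  S→c A A: FOLLOW(A) ⊇ FIRST(A) = {a,b}; new: +{a,b}
  S→c A A: FOLLOW(A) ⊇ FOLLOW(S) ⊇ {$,a}; new: +{$}
  FOLLOW(S)={$,a}  FOLLOW(A)={$,a,b}
[2] (no change)
  FOLLOW(S)={$,a}  FOLLOW(A)={$,a,b}

FOLLOW(S) = ["$", "a"]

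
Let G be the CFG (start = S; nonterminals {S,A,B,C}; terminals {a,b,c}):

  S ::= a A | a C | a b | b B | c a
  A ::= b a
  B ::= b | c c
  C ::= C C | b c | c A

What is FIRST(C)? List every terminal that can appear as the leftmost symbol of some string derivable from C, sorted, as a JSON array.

FIRST sets, iterate to fixpoint:
iter 1:
  A via A→b a: +{b}
  B via B→b: +{b}
  B via B→c c: +{c}
  C via C→b c: +{b}
  C via C→c A: +{c}
  S via S→a A: +{a}
  S via S→b B: +{b}
  S via S→c a: +{c}
  FIRST(S)={a,b,c}  FIRST(A)={b}  FIRST(B)={b,c}  FIRST(C)={b,c}
iter 2: (stable)
  FIRST(S)={a,b,c}  FIRST(A)={b}  FIRST(B)={b,c}  FIRST(C)={b,c}

FIRST(C) = ["b", "c"]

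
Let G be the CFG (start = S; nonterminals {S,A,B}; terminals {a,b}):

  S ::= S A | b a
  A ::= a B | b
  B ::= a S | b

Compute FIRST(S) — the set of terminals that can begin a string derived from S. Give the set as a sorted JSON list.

FIRST iteration:
iter 1:
  A via A→a B: +{a}
  A via A→b: +{b}
  B via B→a S: +{a}
  B via B→b: +{b}
  S via S→b a: +{b}
  FIRST[S]={b}  FIRST[A]={a,b}  FIRST[B]={a,b}
iter 2: (no change)
  FIRST[S]={b}  FIRST[A]={a,b}  FIRST[B]={a,b}

FIRST(S) = ["b"]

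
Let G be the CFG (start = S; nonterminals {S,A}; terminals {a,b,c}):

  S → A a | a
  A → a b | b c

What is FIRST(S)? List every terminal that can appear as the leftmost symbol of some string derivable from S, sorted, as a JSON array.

Compute FIRST by fixpoint:
iter 1:
  A via A→a b: +{a}
  A via A→b c: +{b}
  S via S→A a: +{a,b}
  S: {a,b}  A: {a,b}
iter 2: — fixpoint
  S: {a,b}  A: {a,b}

FIRST(S) = ["a", "b"]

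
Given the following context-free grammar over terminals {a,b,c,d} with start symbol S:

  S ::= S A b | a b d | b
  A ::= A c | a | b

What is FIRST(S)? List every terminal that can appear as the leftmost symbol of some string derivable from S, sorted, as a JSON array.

FIRST sets, iterate to fixpoint:
iter 1:
  A via A→a: +{a}
  A via A→b: +{b}
  S via S→a b d: +{a}
  S via S→b: +{b}
  S: {a,b}  A: {a,b}
iter 2: done
  S: {a,b}  A: {a,b}

FIRST(S) = ["a", "b"]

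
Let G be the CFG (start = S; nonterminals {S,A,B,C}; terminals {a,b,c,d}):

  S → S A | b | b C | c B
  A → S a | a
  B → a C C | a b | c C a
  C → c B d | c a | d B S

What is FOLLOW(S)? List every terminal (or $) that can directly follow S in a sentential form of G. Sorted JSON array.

FIRST sets, iterate to fixpoint:
iter 1:
  A via A→a: +{a}
  B via B→a C C: +{a}
  B via B→c C a: +{c}
  C via C→c B d: +{c}
  C via C→d B S: +{d}
  S via S→b: +{b}
  S via S→c B: +{c}
  FIRST[S]={b,c}  FIRST[A]={a}  FIRST[B]={a,c}  FIRST[C]={c,d}
iter 2:
  A via A→S a: +{b,c}
  FIRST[S]={b,c}  FIRST[A]={a,b,c}  FIRST[B]={a,c}  FIRST[C]={c,d}
iter 3: — fixpoint
  FIRST[S]={b,c}  FIRST[A]={a,b,c}  FIRST[B]={a,c}  FIRST[C]={c,d}

FOLLOW iteration:
seed FOLLOW(S) with $
pass 1:
  A→S a: FOLLOW(S) ⊇ FIRST(a) = {a}; new: +{a}
  B→a C C: FOLLOW(C) ⊇ FIRST(C) = {c,d}; new: +{c,d}
  B→c C a: FOLLOW(C) ⊇ FIRST(a) = {a}; new: +{a}
  C→c B d: FOLLOW(B) ⊇ FIRST(d) = {d}; new: +{d}
  C→d B S: FOLLOW(B) ⊇ FIRST(S) = {b,c}; new: +{b,c}
  C→d B S: FOLLOW(S) ⊇ FOLLOW(C) ⊇ {a,c,d}; new: +{c,d}
  S→S A: FOLLOW(S) ⊇ FIRST(A) = {a,b,c}; new: +{b}
  S→S A: FOLLOW(A) ⊇ FOLLOW(S) ⊇ {$,a,b,c,d}; new: +{$,a,b,c,d}
  S→b C: FOLLOW(C) ⊇ FOLLOW(S) ⊇ {$,a,b,c,d}; new: +{$,b}
  S→c B: FOLLOW(B) ⊇ FOLLOW(S) ⊇ {$,a,b,c,d}; new: +{$,a}
  FOLLOW[S]={$,a,b,c,d}  FOLLOW[A]={$,a,b,c,d}  FOLLOW[B]={$,a,b,c,d}  FOLLOW[C]={$,a,b,c,d}
pass 2: (no change)
  FOLLOW[S]={$,a,b,c,d}  FOLLOW[A]={$,a,b,c,d}  FOLLOW[B]={$,a,b,c,d}  FOLLOW[C]={$,a,b,c,d}

FOLLOW(S) = ["$", "a", "b", "c", "d"]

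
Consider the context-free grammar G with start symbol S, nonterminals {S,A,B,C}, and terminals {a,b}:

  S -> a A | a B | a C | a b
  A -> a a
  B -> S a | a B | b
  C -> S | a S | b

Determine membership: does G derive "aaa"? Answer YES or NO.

Convert to CNF:
  S -> T0 A | T0 B | T0 C | T0 T1
  A -> T0 T0
  B -> S T0 | T0 B | b
  C -> T0 A | T0 B | T0 C | T0 S | T0 T1 | b
  T0 -> a
  T1 -> b

CYK fill:
  T[0,0] 'a' = {T0}  orig:{}
  T[1,1] 'a' = {T0}  orig:{}
  T[2,2] 'a' = {T0}  orig:{}
  T[0,1] 'aa' = {A}
  T[1,2] 'aa' = {A}
  T[0,2] 'aaa' = {C,S}

S ∈ T[0,2] ⇒ YES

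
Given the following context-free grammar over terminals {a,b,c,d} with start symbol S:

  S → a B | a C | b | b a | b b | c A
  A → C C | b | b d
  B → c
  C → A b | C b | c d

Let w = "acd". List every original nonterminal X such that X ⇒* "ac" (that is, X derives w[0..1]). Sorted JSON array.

Convert to CNF:
  S -> T0 T0 | T0 T3 | T2 A | T3 B | T3 C | b
  A -> C C | T0 T1 | b
  B -> c
  C -> A T0 | C T0 | T2 T1
  T0 -> b
  T1 -> d
  T2 -> c
  T3 -> a

CYK fill, restricted to cells inside w[0..1]:
  T[0,0] 'a' = {T3}  orig:{}
  T[1,1] 'c' = {B,T2}  orig:{B}
  T[0,1] 'ac' = {S}

Original NTs in T[0,1] deriving "ac": ["S"]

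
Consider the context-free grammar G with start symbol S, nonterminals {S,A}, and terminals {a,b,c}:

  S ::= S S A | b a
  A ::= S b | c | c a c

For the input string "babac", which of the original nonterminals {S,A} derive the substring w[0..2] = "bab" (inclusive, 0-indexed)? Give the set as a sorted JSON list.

CNF form of G:
  S -> S X4 | T0 T2
  A -> S T0 | T1 X3 | c
  T0 -> b
  T1 -> c
  T2 -> a
  X3 -> T2 T1
  X4 -> S A

CYK fill — only the sub-triangle for w[0..2]:
  cell(0,0) b: {T0}  orig:{}
  cell(1,1) a: {T2}  orig:{}
  cell(2,2) b: {T0}  orig:{}
  cell(0,1) ba: {S}
  cell(1,2) ab: ∅
  cell(0,2) bab: {A}

Original NTs in T[0,2] deriving "bab": ["A"]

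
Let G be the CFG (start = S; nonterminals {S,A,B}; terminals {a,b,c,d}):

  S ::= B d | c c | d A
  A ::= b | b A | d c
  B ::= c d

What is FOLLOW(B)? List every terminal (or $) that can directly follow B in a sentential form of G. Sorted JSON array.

FIRST iteration:
pass 1:
  A via A→b: +{b}
  A via A→d c: +{d}
  B via B→c d: +{c}
  S via S→B d: +{c}
  S via S→d A: +{d}
  FIRST(S)={c,d}  FIRST(A)={b,d}  FIRST(B)={c}
pass 2: (stable)
  FIRST(S)={c,d}  FIRST(A)={b,d}  FIRST(B)={c}

FOLLOW iteration:
FOLLOW(S) := {$}
iter 1:
  S→B d: FOLLOW(B) ⊇ FIRST(d) = {d}; new: +{d}
  S→d A: FOLLOW(A) ⊇ FOLLOW(S) ⊇ {$}; new: +{$}
  FOLLOW(S)={$}  FOLLOW(A)={$}  FOLLOW(B)={d}
iter 2: (stable)
  FOLLOW(S)={$}  FOLLOW(A)={$}  FOLLOW(B)={d}

FOLLOW(B) = ["d"]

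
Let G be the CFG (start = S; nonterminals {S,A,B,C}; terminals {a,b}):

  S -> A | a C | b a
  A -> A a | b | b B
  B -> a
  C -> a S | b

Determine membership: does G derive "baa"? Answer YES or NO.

CNF form of G:
  S -> A T0 | T0 C | T1 B | T1 T0 | b
  A -> A T0 | T1 B | b
  B -> a
  C -> T0 S | b
  T0 -> a
  T1 -> b

CYK fill:
  T[0,0] 'b' = {A,C,S,T1}  orig:{A,C,S}
  T[1,1] 'a' = {B,T0}  orig:{B}
  T[2,2] 'a' = {B,T0}  orig:{B}
  T[0,1] 'ba' = {A,S}
  T[1,2] 'aa' = ∅
  T[0,2] 'baa' = {A,S}

S ∈ T[0,2] ⇒ YES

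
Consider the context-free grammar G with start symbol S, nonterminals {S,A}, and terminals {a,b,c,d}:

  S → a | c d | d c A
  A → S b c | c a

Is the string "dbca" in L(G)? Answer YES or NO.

CNF form of G:
  S -> T1 T3 | T3 X5 | a
  A -> S X4 | T1 T2
  T0 -> b
  T1 -> c
  T2 -> a
  T3 -> d
  X4 -> T0 T1
  X5 -> T1 A

Fill CYK table bottom-up:
  T[0,0] 'd' = {T3}  orig:{}
  T[1,1] 'b' = {T0}  orig:{}
  T[2,2] 'c' = {T1}  orig:{}
  T[3,3] 'a' = {S,T2}  orig:{S}
  T[0,1] 'db' = ∅
  T[1,2] 'bc' = {X4}  orig:{}
  T[2,3] 'ca' = {A}
  T[0,2] 'dbc' = ∅
  T[1,3] 'bca' = ∅
  T[0,3] 'dbca' = ∅

S ∉ T[0,3] ⇒ NO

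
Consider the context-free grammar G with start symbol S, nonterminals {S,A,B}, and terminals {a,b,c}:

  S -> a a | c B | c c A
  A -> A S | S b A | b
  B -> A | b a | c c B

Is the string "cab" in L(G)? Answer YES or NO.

CNF form of G:
  S -> T1 T1 | T2 B | T2 X6
  A -> A S | S X3 | b
  B -> A S | S X4 | T0 T1 | T2 X5 | b
  T0 -> b
  T1 -> a
  T2 -> c
  X3 -> T0 A
  X4 -> T0 A
  X5 -> T2 B
  X6 -> T2 A

Fill CYK table bottom-up:
  cell(0,0) c: {T2}  orig:{}
  cell(1,1) a: {T1}  orig:{}
  cell(2,2) b: {A,B,T0}  orig:{A,B}
  cell(0,1) ca: ∅
  cell(1,2) ab: ∅
  cell(0,2) cab: ∅

S ∉ T[0,2] ⇒ NO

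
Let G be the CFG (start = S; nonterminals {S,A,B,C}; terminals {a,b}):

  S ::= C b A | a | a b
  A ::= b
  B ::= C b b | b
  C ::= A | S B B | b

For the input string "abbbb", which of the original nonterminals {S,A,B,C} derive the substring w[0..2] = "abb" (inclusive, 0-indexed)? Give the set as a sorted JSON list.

Convert to CNF:
  S -> C X4 | T1 T0 | a
  A -> b
  B -> C X2 | b
  C -> S X3 | b
  T0 -> b
  T1 -> a
  X2 -> T0 T0
  X3 -> B B
  X4 -> T0 A

CYK fill (cells [i..j] with 0 ≤ i ≤ j ≤ 2 only):
  T[0,0] 'a' = {S,T1}  orig:{S}
  T[1,1] 'b' = {A,B,C,T0}  orig:{A,B,C}
  T[2,2] 'b' = {A,B,C,T0}  orig:{A,B,C}
  T[0,1] 'ab' = {S}
  T[1,2] 'bb' = {X2,X3,X4}  orig:{}
  T[0,2] 'abb' = {C}

Original NTs in T[0,2] deriving "abb": ["C"]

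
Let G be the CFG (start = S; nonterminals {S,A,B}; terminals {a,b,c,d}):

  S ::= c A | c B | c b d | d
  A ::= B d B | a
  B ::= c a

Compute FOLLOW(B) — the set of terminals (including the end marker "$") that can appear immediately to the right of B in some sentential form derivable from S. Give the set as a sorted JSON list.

Compute FIRST by fixpoint:
pass 1:
  A via A→a: +{a}
  B via B→c a: +{c}
  S via S→c A: +{c}
  S via S→d: +{d}
  FIRST(S)={c,d}  FIRST(A)={a}  FIRST(B)={c}
pass 2:
  A via A→B d B: +{c}
  FIRST(S)={c,d}  FIRST(A)={a,c}  FIRST(B)={c}
pass 3: (stable)
  FIRST(S)={c,d}  FIRST(A)={a,c}  FIRST(B)={c}

FOLLOW iteration:
FOLLOW(S) := {$}
[1]
  A→B d B: FOLLOW(B) ⊇ FIRST(d) = {d}; new: +{d}
  S→c A: FOLLOW(A) ⊇ FOLLOW(S) ⊇ {$}; new: +{$}
  S→c B: FOLLOW(B) ⊇ FOLLOW(S) ⊇ {$}; new: +{$}
  FOLLOW[S]={$}  FOLLOW[A]={$}  FOLLOW[B]={$,d}
[2] (stable)
  FOLLOW[S]={$}  FOLLOW[A]={$}  FOLLOW[B]={$,d}

FOLLOW(B) = ["$", "d"]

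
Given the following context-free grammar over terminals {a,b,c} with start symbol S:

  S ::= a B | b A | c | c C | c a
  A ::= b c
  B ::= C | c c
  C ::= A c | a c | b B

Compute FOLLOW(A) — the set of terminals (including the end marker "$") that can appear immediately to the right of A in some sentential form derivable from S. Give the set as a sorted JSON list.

FIRST iteration:
iter 1:
  A via A→b c: +{b}
  B via B→c c: +{c}
  C via C→A c: +{b}
  C via C→a c: +{a}
  S via S→a B: +{a}
  S via S→b A: +{b}
  S via S→c: +{c}
  S: {a,b,c}  A: {b}  B: {c}  C: {a,b}
iter 2:
  B via B→C: +{a,b}
  S: {a,b,c}  A: {b}  B: {a,b,c}  C: {a,b}
iter 3: (stable)
  S: {a,b,c}  A: {b}  B: {a,b,c}  C: {a,b}

FOLLOW sets:
initialize: $ ∈ FOLLOW(S)
pass 1:
  C→A c: FOLLOW(A) ⊇ FIRST(c) = {c}; new: +{c}
  S→a B: FOLLOW(B) ⊇ FOLLOW(S) ⊇ {$}; new: +{$}
  S→b A: FOLLOW(A) ⊇ FOLLOW(S) ⊇ {$}; new: +{$}
  S→c C: FOLLOW(C) ⊇ FOLLOW(S) ⊇ {$}; new: +{$}
  FOLLOW[S]={$}  FOLLOW[A]={$,c}  FOLLOW[B]={$}  FOLLOW[C]={$}
pass 2: (stable)
  FOLLOW[S]={$}  FOLLOW[A]={$,c}  FOLLOW[B]={$}  FOLLOW[C]={$}

FOLLOW(A) = ["$", "c"]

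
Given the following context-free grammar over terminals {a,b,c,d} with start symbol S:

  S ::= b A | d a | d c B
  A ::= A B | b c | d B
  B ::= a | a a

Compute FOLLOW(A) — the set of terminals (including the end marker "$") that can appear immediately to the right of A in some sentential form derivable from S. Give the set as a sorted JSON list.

Compute FIRST by fixpoint:
[1]
  A via A→b c: +{b}
  A via A→d B: +{d}
  B via B→a: +{a}
  S via S→b A: +{b}
  S via S→d a: +{d}
  FIRST(S)={b,d}  FIRST(A)={b,d}  FIRST(B)={a}
[2] — fixpoint
  FIRST(S)={b,d}  FIRST(A)={b,d}  FIRST(B)={a}

FOLLOW iteration:
FOLLOW(S) := {$}
[1]
  A→A B: FOLLOW(A) ⊇ FIRST(B) = {a}; new: +{a}
  A→A B: FOLLOW(B) ⊇ FOLLOW(A) ⊇ {a}; new: +{a}
  S→b A: FOLLOW(A) ⊇ FOLLOW(S) ⊇ {$}; new: +{$}
  S→d c B: FOLLOW(B) ⊇ FOLLOW(S) ⊇ {$}; new: +{$}
  S: {$}  A: {$,a}  B: {$,a}
[2] done
  S: {$}  A: {$,a}  B: {$,a}

FOLLOW(A) = ["$", "a"]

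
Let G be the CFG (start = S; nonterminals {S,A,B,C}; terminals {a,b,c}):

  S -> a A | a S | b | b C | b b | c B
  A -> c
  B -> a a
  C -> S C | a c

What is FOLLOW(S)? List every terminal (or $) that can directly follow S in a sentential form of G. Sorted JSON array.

FIRST iteration:
pass 1:
  A via A→c: +{c}
  B via B→a a: +{a}
  C via C→a c: +{a}
  S via S→a A: +{a}
  S via S→b: +{b}
  S via S→c B: +{c}
  FIRST(S)={a,b,c}  FIRST(A)={c}  FIRST(B)={a}  FIRST(C)={a}
pass 2:
  C via C→S C: +{b,c}
  FIRST(S)={a,b,c}  FIRST(A)={c}  FIRST(B)={a}  FIRST(C)={a,b,c}
pass 3: (stable)
  FIRST(S)={a,b,c}  FIRST(A)={c}  FIRST(B)={a}  FIRST(C)={a,b,c}

Compute FOLLOW by fixpoint:
FOLLOW(S) := {$}
[1]
  C→S C: FOLLOW(S) ⊇ FIRST(C) = {a,b,c}; new: +{a,b,c}
  S→a A: FOLLOW(A) ⊇ FOLLOW(S) ⊇ {$,a,b,c}; new: +{$,a,b,c}
  S→b C: FOLLOW(C) ⊇ FOLLOW(S) ⊇ {$,a,b,c}; new: +{$,a,b,c}
  S→c B: FOLLOW(B) ⊇ FOLLOW(S) ⊇ {$,a,b,c}; new: +{$,a,b,c}
  FOLLOW(S)={$,a,b,c}  FOLLOW(A)={$,a,b,c}  FOLLOW(B)={$,a,b,c}  FOLLOW(C)={$,a,b,c}
[2] — fixpoint
  FOLLOW(S)={$,a,b,c}  FOLLOW(A)={$,a,b,c}  FOLLOW(B)={$,a,b,c}  FOLLOW(C)={$,a,b,c}

FOLLOW(S) = ["$", "a", "b", "c"]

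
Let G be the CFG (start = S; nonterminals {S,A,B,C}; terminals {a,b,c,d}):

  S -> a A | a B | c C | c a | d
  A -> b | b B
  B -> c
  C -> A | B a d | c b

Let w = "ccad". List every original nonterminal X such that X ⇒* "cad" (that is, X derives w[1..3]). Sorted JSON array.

CNF form of G:
  S -> T1 A | T1 B | T3 C | T3 T1 | d
  A -> T0 B | b
  B -> c
  C -> B X4 | T0 B | T3 T0 | b
  T0 -> b
  T1 -> a
  T2 -> d
  T3 -> c
  X4 -> T1 T2

Fill CYK table bottom-up, restricted to cells inside w[1..3]:
  T[1,1] 'c' = {B,T3}  orig:{B}
  T[2,2] 'a' = {T1}  orig:{}
  T[3,3] 'd' = {S,T2}  orig:{S}
  T[1,2] 'ca' = {S}
  T[2,3] 'ad' = {X4}  orig:{}
  T[1,3] 'cad' = {C}

Original NTs in T[1,3] deriving "cad": ["C"]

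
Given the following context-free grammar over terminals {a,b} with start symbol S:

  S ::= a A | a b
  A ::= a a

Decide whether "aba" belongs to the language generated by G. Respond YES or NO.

Convert to CNF:
  S -> T0 A | T0 T1
  A -> T0 T0
  T0 -> a
  T1 -> b

CYK fill:
  T[0,0] 'a' = {T0}  orig:{}
  T[1,1] 'b' = {T1}  orig:{}
  T[2,2] 'a' = {T0}  orig:{}
  T[0,1] 'ab' = {S}
  T[1,2] 'ba' = ∅
  T[0,2] 'aba' = ∅

S ∉ T[0,2] ⇒ NO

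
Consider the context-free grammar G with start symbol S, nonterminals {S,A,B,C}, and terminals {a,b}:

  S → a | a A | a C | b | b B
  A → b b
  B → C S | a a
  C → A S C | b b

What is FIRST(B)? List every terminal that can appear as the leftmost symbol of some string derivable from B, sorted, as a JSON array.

Compute FIRST by fixpoint:
iter 1:
  A via A→b b: +{b}
  B via B→a a: +{a}
  C via C→A S C: +{b}
  S via S→a: +{a}
  S via S→b: +{b}
  FIRST[S]={a,b}  FIRST[A]={b}  FIRST[B]={a}  FIRST[C]={b}
iter 2:
  B via B→C S: +{b}
  FIRST[S]={a,b}  FIRST[A]={b}  FIRST[B]={a,b}  FIRST[C]={b}
iter 3: (stable)
  FIRST[S]={a,b}  FIRST[A]={b}  FIRST[B]={a,b}  FIRST[C]={b}

FIRST(B) = ["a", "b"]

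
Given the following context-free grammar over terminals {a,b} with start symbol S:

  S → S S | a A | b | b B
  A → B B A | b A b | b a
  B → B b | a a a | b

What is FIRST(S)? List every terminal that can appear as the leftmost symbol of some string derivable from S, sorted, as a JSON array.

FIRST iteration:
round 1:
  A via A→b A b: +{b}
  B via B→a a a: +{a}
  B via B→b: +{b}
  S via S→a A: +{a}
  S via S→b: +{b}
  FIRST(S)={a,b}  FIRST(A)={b}  FIRST(B)={a,b}
round 2:
  A via A→B B A: +{a}
  FIRST(S)={a,b}  FIRST(A)={a,b}  FIRST(B)={a,b}
round 3: — fixpoint
  FIRST(S)={a,b}  FIRST(A)={a,b}  FIRST(B)={a,b}

FIRST(S) = ["a", "b"]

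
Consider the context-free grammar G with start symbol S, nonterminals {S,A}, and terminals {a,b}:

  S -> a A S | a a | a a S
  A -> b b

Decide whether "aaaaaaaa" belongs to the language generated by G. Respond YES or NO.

CNF form of G:
  S -> T1 T1 | T1 X2 | T1 X3
  A -> T0 T0
  T0 -> b
  T1 -> a
  X2 -> A S
  X3 -> T1 S

CYK fill:
  T[0,0] 'a' = {T1}  orig:{}
  T[1,1] 'a' = {T1}  orig:{}
  T[2,2] 'a' = {T1}  orig:{}
  T[3,3] 'a' = {T1}  orig:{}
  T[4,4] 'a' = {T1}  orig:{}
  T[5,5] 'a' = {T1}  orig:{}
  T[6,6] 'a' = {T1}  orig:{}
  T[7,7] 'a' = {T1}  orig:{}
  T[0,1] 'aa' = {S}
  T[1,2] 'aa' = {S}
  T[2,3] 'aa' = {S}
  T[3,4] 'aa' = {S}
  T[4,5] 'aa' = {S}
  T[5,6] 'aa' = {S}
  T[6,7] 'aa' = {S}
  T[0,2] 'aaa' = {X3}  orig:{}
  T[1,3] 'aaa' = {X3}  orig:{}
  T[2,4] 'aaa' = {X3}  orig:{}
  T[3,5] 'aaa' = {X3}  orig:{}
  T[4,6] 'aaa' = {X3}  orig:{}
  T[5,7] 'aaa' = {X3}  orig:{}
  T[0,3] 'aaaa' = {S}
  T[1,4] 'aaaa' = {S}
  T[2,5] 'aaaa' = {S}
  T[3,6] 'aaaa' = {S}
  T[4,7] 'aaaa' = {S}
  T[0,4] 'aaaaa' = {X3}  orig:{}
  T[1,5] 'aaaaa' = {X3}  orig:{}
  T[2,6] 'aaaaa' = {X3}  orig:{}
  T[3,7] 'aaaaa' = {X3}  orig:{}
  T[0,5] 'aaaaaa' = {S}
  T[1,6] 'aaaaaa' = {S}
  T[2,7] 'aaaaaa' = {S}
  T[0,6] 'aaaaaaa' = {X3}  orig:{}
  T[1,7] 'aaaaaaa' = {X3}  orig:{}
  T[0,7] 'aaaaaaaa' = {S}

S ∈ T[0,7] ⇒ YES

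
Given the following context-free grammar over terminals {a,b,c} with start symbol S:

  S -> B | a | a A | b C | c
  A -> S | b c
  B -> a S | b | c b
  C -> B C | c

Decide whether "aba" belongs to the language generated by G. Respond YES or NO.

CNF form of G:
  S -> T0 A | T0 S | T1 C | T2 T1 | a | b | c
  A -> T0 A | T0 S | T1 C | T1 T2 | T2 T1 | a | b | c
  B -> T0 S | T2 T1 | b
  C -> B C | c
  T0 -> a
  T1 -> b
  T2 -> c

Fill CYK table bottom-up:
  cell(0,0) a: {A,S,T0}  orig:{A,S}
  cell(1,1) b: {A,B,S,T1}  orig:{A,B,S}
  cell(2,2) a: {A,S,T0}  orig:{A,S}
  cell(0,1) ab: {A,B,S}
  cell(1,2) ba: ∅
  cell(0,2) aba: ∅

S ∉ T[0,2] ⇒ NO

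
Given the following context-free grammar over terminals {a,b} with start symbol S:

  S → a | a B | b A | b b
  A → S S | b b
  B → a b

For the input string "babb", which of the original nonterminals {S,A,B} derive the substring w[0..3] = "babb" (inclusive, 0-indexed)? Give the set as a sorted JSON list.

Convert to CNF:
  S -> T0 A | T0 T0 | T1 B | a
  A -> S S | T0 T0
  B -> T1 T0
  T0 -> b
  T1 -> a

Fill CYK table bottom-up (cells [i..j] with 0 ≤ i ≤ j ≤ 3 only):
  [0..0]={T0}  "b"  orig:{}
  [1..1]={S,T1}  "a"  orig:{S}
  [2..2]={T0}  "b"  orig:{}
  [3..3]={T0}  "b"  orig:{}
  [0..1]=∅  "ba"
  [1..2]={B}  "ab"
  [2..3]={A,S}  "bb"
  [0..2]=∅  "bab"
  [1..3]={A}  "abb"
  [0..3]={S}  "babb"

Original NTs in T[0,3] deriving "babb": ["S"]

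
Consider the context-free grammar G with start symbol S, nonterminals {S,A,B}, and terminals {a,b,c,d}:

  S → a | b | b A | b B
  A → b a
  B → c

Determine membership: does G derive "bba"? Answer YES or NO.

CNF form of G:
  S -> T0 A | T0 B | a | b
  A -> T0 T1
  B -> c
  T0 -> b
  T1 -> a

Fill CYK table bottom-up:
  T[0,0] 'b' = {S,T0}  orig:{S}
  T[1,1] 'b' = {S,T0}  orig:{S}
  T[2,2] 'a' = {S,T1}  orig:{S}
  T[0,1] 'bb' = ∅
  T[1,2] 'ba' = {A}
  T[0,2] 'bba' = {S}

S ∈ T[0,2] ⇒ YES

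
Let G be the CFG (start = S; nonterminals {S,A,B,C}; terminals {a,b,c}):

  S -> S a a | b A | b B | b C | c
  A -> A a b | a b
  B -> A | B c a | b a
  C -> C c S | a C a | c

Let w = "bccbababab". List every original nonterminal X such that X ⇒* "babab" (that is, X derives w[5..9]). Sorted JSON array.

Convert to CNF:
  S -> S X8 | T1 A | T1 B | T1 C | c
  A -> A X3 | T0 T1
  B -> A X4 | B X5 | T0 T1 | T1 T0
  C -> C X6 | T0 X7 | c
  T0 -> a
  T1 -> b
  T2 -> c
  X3 -> T0 T1
  X4 -> T0 T1
  X5 -> T2 T0
  X6 -> T2 S
  X7 -> C T0
  X8 -> T0 T0

Fill CYK table bottom-up — only the sub-triangle for w[5..9]:
  T[5,5] 'b' = {T1}  orig:{}
  T[6,6] 'a' = {T0}  orig:{}
  T[7,7] 'b' = {T1}  orig:{}
  T[8,8] 'a' = {T0}  orig:{}
  T[9,9] 'b' = {T1}  orig:{}
  T[5,6] 'ba' = {B}
  T[6,7] 'ab' = {A,B,X3,X4}  orig:{A,B}
  T[7,8] 'ba' = {B}
  T[8,9] 'ab' = {A,B,X3,X4}  orig:{A,B}
  T[5,7] 'bab' = {S}
  T[6,8] 'aba' = ∅
  T[7,9] 'bab' = {S}
  T[5,8] 'baba' = ∅
  T[6,9] 'abab' = {A,B}
  T[5,9] 'babab' = {S}

Original NTs in T[5,9] deriving "babab": ["S"]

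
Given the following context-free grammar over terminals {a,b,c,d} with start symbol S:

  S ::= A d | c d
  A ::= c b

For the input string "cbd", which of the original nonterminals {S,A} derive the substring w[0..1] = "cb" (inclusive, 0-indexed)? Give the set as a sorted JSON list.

Convert to CNF:
  S -> A T2 | T0 T2
  A -> T0 T1
  T0 -> c
  T1 -> b
  T2 -> d

CYK table (by increasing span) — only the sub-triangle for w[0..1]:
  [0..0]={T0}  "c"  orig:{}
  [1..1]={T1}  "b"  orig:{}
  [0..1]={A}  "cb"

Original NTs in T[0,1] deriving "cb": ["A"]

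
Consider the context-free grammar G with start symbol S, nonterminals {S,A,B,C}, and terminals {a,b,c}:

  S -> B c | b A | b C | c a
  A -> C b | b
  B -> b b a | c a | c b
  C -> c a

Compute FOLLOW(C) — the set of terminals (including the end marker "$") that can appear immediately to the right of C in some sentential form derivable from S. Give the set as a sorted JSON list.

FIRST sets, iterate to fixpoint:
round 1:
  A via A→b: +{b}
  B via B→b b a: +{b}
  B via B→c a: +{c}
  C via C→c a: +{c}
  S via S→B c: +{b,c}
  S: {b,c}  A: {b}  B: {b,c}  C: {c}
round 2:
  A via A→C b: +{c}
  S: {b,c}  A: {b,c}  B: {b,c}  C: {c}
round 3: done
  S: {b,c}  A: {b,c}  B: {b,c}  C: {c}

FOLLOW sets:
FOLLOW(S) := {$}
[1]
  A→C b: FOLLOW(C) ⊇ FIRST(b) = {b}; new: +{b}
  S→B c: FOLLOW(B) ⊇ FIRST(c) = {c}; new: +{c}
  S→b A: FOLLOW(A) ⊇ FOLLOW(S) ⊇ {$}; new: +{$}
  S→b C: FOLLOW(C) ⊇ FOLLOW(S) ⊇ {$}; new: +{$}
  S: {$}  A: {$}  B: {c}  C: {$,b}
[2] done
  S: {$}  A: {$}  B: {c}  C: {$,b}

FOLLOW(C) = ["$", "b"]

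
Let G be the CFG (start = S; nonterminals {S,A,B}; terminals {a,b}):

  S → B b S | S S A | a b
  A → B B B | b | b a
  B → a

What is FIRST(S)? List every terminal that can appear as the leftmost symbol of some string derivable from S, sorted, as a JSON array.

FIRST sets, iterate to fixpoint:
iter 1:
  A via A→b: +{b}
  B via B→a: +{a}
  S via S→B b S: +{a}
  S: {a}  A: {b}  B: {a}
iter 2:
  A via A→B B B: +{a}
  S: {a}  A: {a,b}  B: {a}
iter 3: — fixpoint
  S: {a}  A: {a,b}  B: {a}

FIRST(S) = ["a"]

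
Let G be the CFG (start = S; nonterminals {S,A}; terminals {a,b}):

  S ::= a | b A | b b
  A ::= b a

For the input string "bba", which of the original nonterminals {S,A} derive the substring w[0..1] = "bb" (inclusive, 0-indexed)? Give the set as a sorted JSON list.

Convert to CNF:
  S -> T0 A | T0 T0 | a
  A -> T0 T1
  T0 -> b
  T1 -> a

CYK table (by increasing span), restricted to cells inside w[0..1]:
  T[0,0] 'b' = {T0}  orig:{}
  T[1,1] 'b' = {T0}  orig:{}
  T[0,1] 'bb' = {S}

Original NTs in T[0,1] deriving "bb": ["S"]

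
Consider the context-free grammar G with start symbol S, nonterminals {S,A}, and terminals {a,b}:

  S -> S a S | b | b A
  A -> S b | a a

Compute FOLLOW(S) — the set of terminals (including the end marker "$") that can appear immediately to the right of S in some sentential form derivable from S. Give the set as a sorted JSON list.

Compute FIRST by fixpoint:
iter 1:
  A via A→a a: +{a}
  S via S→b: +{b}
  S: {b}  A: {a}
iter 2:
  A via A→S b: +{b}
  S: {b}  A: {a,b}
iter 3: (stable)
  S: {b}  A: {a,b}

FOLLOW iteration:
FOLLOW(S) := {$}
round 1:
  A→S b: FOLLOW(S) ⊇ FIRST(b) = {b}; new: +{b}
  S→S a S: FOLLOW(S) ⊇ FIRST(a) = {a}; new: +{a}
  S→b A: FOLLOW(A) ⊇ FOLLOW(S) ⊇ {$,a,b}; new: +{$,a,b}
  FOLLOW(S)={$,a,b}  FOLLOW(A)={$,a,b}
round 2: (stable)
  FOLLOW(S)={$,a,b}  FOLLOW(A)={$,a,b}

FOLLOW(S) = ["$", "a", "b"]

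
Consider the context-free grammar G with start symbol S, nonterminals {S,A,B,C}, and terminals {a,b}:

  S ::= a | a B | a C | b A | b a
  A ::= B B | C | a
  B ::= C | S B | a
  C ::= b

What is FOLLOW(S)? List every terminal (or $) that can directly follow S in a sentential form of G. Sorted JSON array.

FIRST sets, iterate to fixpoint:
iter 1:
  A via A→a: +{a}
  B via B→a: +{a}
  C via C→b: +{b}
  S via S→a: +{a}
  S via S→b A: +{b}
  FIRST(S)={a,b}  FIRST(A)={a}  FIRST(B)={a}  FIRST(C)={b}
iter 2:
  A via A→C: +{b}
  B via B→C: +{b}
  FIRST(S)={a,b}  FIRST(A)={a,b}  FIRST(B)={a,b}  FIRST(C)={b}
iter 3: (stable)
  FIRST(S)={a,b}  FIRST(A)={a,b}  FIRST(B)={a,b}  FIRST(C)={b}

FOLLOW sets:
initialize: $ ∈ FOLLOW(S)
pass 1:
  A→B B: FOLLOW(B) ⊇ FIRST(B) = {a,b}; new: +{a,b}
  B→C: FOLLOW(C) ⊇ FOLLOW(B) ⊇ {a,b}; new: +{a,b}
  B→S B: FOLLOW(S) ⊇ FIRST(B) = {a,b}; new: +{a,b}
  S→a B: FOLLOW(B) ⊇ FOLLOW(S) ⊇ {$,a,b}; new: +{$}
  S→a C: FOLLOW(C) ⊇ FOLLOW(S) ⊇ {$,a,b}; new: +{$}
  S→b A: FOLLOW(A) ⊇ FOLLOW(S) ⊇ {$,a,b}; new: +{$,a,b}
  S: {$,a,b}  A: {$,a,b}  B: {$,a,b}  C: {$,a,b}
pass 2: (no change)
  S: {$,a,b}  A: {$,a,b}  B: {$,a,b}  C: {$,a,b}

FOLLOW(S) = ["$", "a", "b"]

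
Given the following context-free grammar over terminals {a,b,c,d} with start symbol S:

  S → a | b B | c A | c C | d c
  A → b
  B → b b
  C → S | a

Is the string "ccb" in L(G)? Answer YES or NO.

CNF form of G:
  S -> T0 B | T1 A | T1 C | T2 T1 | a
  A -> b
  B -> T0 T0
  C -> T0 B | T1 A | T1 C | T2 T1 | a
  T0 -> b
  T1 -> c
  T2 -> d

CYK fill:
  cell(0,0) c: {T1}  orig:{}
  cell(1,1) c: {T1}  orig:{}
  cell(2,2) b: {A,T0}  orig:{A}
  cell(0,1) cc: ∅
  cell(1,2) cb: {C,S}
  cell(0,2) ccb: {C,S}

S ∈ T[0,2] ⇒ YES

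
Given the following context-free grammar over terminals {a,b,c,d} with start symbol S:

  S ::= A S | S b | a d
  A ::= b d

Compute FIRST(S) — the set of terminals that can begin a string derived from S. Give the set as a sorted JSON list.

FIRST sets, iterate to fixpoint:
iter 1:
  A via A→b d: +{b}
  S via S→A S: +{b}
  S via S→a d: +{a}
  FIRST[S]={a,b}  FIRST[A]={b}
iter 2: (no change)
  FIRST[S]={a,b}  FIRST[A]={b}

FIRST(S) = ["a", "b"]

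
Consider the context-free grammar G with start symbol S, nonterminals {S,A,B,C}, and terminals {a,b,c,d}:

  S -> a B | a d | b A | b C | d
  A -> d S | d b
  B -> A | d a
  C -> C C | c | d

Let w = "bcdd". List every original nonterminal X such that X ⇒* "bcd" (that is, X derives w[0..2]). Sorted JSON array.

Convert to CNF:
  S -> T1 A | T1 C | T2 B | T2 T0 | d
  A -> T0 S | T0 T1
  B -> T0 S | T0 T1 | T0 T2
  C -> C C | c | d
  T0 -> d
  T1 -> b
  T2 -> a

Fill CYK table bottom-up, restricted to cells inside w[0..2]:
  T[0,0] 'b' = {T1}  orig:{}
  T[1,1] 'c' = {C}
  T[2,2] 'd' = {C,S,T0}  orig:{C,S}
  T[0,1] 'bc' = {S}
  T[1,2] 'cd' = {C}
  T[0,2] 'bcd' = {S}

Original NTs in T[0,2] deriving "bcd": ["S"]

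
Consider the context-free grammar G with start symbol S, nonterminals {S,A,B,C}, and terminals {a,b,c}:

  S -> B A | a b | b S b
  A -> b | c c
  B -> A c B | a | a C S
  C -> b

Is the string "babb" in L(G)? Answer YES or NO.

Convert to CNF:
  S -> B A | T1 T2 | T2 X5
  A -> T0 T0 | b
  B -> A X3 | T1 X4 | a
  C -> b
  T0 -> c
  T1 -> a
  T2 -> b
  X3 -> T0 B
  X4 -> C S
  X5 -> S T2

Fill CYK table bottom-up:
  T[0,0] 'b' = {A,C,T2}  orig:{A,C}
  T[1,1] 'a' = {B,T1}  orig:{B}
  T[2,2] 'b' = {A,C,T2}  orig:{A,C}
  T[3,3] 'b' = {A,C,T2}  orig:{A,C}
  T[0,1] 'ba' = ∅
  T[1,2] 'ab' = {S}
  T[2,3] 'bb' = ∅
  T[0,2] 'bab' = {X4}  orig:{}
  T[1,3] 'abb' = {X5}  orig:{}
  T[0,3] 'babb' = {S}

S ∈ T[0,3] ⇒ YES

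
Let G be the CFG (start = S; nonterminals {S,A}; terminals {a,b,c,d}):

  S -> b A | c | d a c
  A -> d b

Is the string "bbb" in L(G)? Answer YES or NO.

Convert to CNF:
  S -> T0 X4 | T1 A | c
  A -> T0 T1
  T0 -> d
  T1 -> b
  T2 -> a
  T3 -> c
  X4 -> T2 T3

CYK fill:
  cell(0,0) b: {T1}  orig:{}
  cell(1,1) b: {T1}  orig:{}
  cell(2,2) b: {T1}  orig:{}
  cell(0,1) bb: ∅
  cell(1,2) bb: ∅
  cell(0,2) bbb: ∅

S ∉ T[0,2] ⇒ NO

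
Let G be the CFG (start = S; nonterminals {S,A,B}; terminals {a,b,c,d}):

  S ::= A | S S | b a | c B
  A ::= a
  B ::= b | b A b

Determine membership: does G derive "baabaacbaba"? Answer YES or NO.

CNF form of G:
  S -> S S | T0 T1 | T2 B | a
  A -> a
  B -> T0 X3 | b
  T0 -> b
  T1 -> a
  T2 -> c
  X3 -> A T0

CYK fill:
  [0..0]={B,T0}  "b"  orig:{B}
  [1..1]={A,S,T1}  "a"  orig:{A,S}
  [2..2]={A,S,T1}  "a"  orig:{A,S}
  [3..3]={B,T0}  "b"  orig:{B}
  [4..4]={A,S,T1}  "a"  orig:{A,S}
  [5..5]={A,S,T1}  "a"  orig:{A,S}
  [6..6]={T2}  "c"  orig:{}
  [7..7]={B,T0}  "b"  orig:{B}
  [8..8]={A,S,T1}  "a"  orig:{A,S}
  [9..9]={B,T0}  "b"  orig:{B}
  [10..10]={A,S,T1}  "a"  orig:{A,S}
  [0..1]={S}  "ba"
  [1..2]={S}  "aa"
  [2..3]={X3}  "ab"  orig:{}
  [3..4]={S}  "ba"
  [4..5]={S}  "aa"
  [5..6]=∅  "ac"
  [6..7]={S}  "cb"
  [7..8]={S}  "ba"
  [8..9]={X3}  "ab"  orig:{}
  [9..10]={S}  "ba"
  [0..2]={S}  "baa"
  [1..3]=∅  "aab"
  [2..4]={S}  "aba"
  [3..5]={S}  "baa"
  [4..6]=∅  "aac"
  [5..7]={S}  "acb"
  [6..8]={S}  "cba"
  [7..9]={B}  "bab"
  [8..10]={S}  "aba"
  [0..3]=∅  "baab"
  [1..4]={S}  "aaba"
  [2..5]={S}  "abaa"
  [3..6]=∅  "baac"
  [4..7]={S}  "aacb"
  [5..8]={S}  "acba"
  [6..9]={S}  "cbab"
  [7..10]={S}  "baba"
  [0..4]={S}  "baaba"
  [1..5]={S}  "aabaa"
  [2..6]=∅  "abaac"
  [3..7]={S}  "baacb"
  [4..8]={S}  "aacba"
  [5..9]={S}  "acbab"
  [6..10]={S}  "cbaba"
  [0..5]={S}  "baabaa"
  [1..6]=∅  "aabaac"
  [2..7]={S}  "abaacb"
  [3..8]={S}  "baacba"
  [4..9]={S}  "aacbab"
  [5..10]={S}  "acbaba"
  [0..6]=∅  "baabaac"
  [1..7]={S}  "aabaacb"
  [2..8]={S}  "abaacba"
  [3..9]={S}  "baacbab"
  [4..10]={S}  "aacbaba"
  [0..7]={S}  "baabaacb"
  [1..8]={S}  "aabaacba"
  [2..9]={S}  "abaacbab"
  [3..10]={S}  "baacbaba"
  [0..8]={S}  "baabaacba"
  [1..9]={S}  "aabaacbab"
  [2..10]={S}  "abaacbaba"
  [0..9]={S}  "baabaacbab"
  [1..10]={S}  "aabaacbaba"
  [0..10]={S}  "baabaacbaba"

S ∈ T[0,10] ⇒ YES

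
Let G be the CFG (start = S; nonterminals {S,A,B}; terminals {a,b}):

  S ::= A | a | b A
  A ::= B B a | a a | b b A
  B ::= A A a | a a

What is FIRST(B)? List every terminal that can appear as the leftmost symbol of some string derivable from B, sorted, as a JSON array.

FIRST iteration:
pass 1:
  A via A→a a: +{a}
  A via A→b b A: +{b}
  B via B→A A a: +{a,b}
  S via S→A: +{a,b}
  FIRST(S)={a,b}  FIRST(A)={a,b}  FIRST(B)={a,b}
pass 2: — fixpoint
  FIRST(S)={a,b}  FIRST(A)={a,b}  FIRST(B)={a,b}

FIRST(B) = ["a", "b"]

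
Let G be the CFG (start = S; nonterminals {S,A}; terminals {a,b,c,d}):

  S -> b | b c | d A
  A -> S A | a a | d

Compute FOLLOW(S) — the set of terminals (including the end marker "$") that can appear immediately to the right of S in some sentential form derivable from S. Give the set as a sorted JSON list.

FIRST sets, iterate to fixpoint:
[1]
  A via A→a a: +{a}
  A via A→d: +{d}
  S via S→b: +{b}
  S via S→d A: +{d}
  FIRST[S]={b,d}  FIRST[A]={a,d}
[2]
  A via A→S A: +{b}
  FIRST[S]={b,d}  FIRST[A]={a,b,d}
[3] done
  FIRST[S]={b,d}  FIRST[A]={a,b,d}

Compute FOLLOW by fixpoint:
FOLLOW(S) := {$}
round 1:
  A→S A: FOLLOW(S) ⊇ FIRST(A) = {a,b,d}; new: +{a,b,d}
  S→d A: FOLLOW(A) ⊇ FOLLOW(S) ⊇ {$,a,b,d}; new: +{$,a,b,d}
  S: {$,a,b,d}  A: {$,a,b,d}
round 2: done
  S: {$,a,b,d}  A: {$,a,b,d}

FOLLOW(S) = ["$", "a", "b", "d"]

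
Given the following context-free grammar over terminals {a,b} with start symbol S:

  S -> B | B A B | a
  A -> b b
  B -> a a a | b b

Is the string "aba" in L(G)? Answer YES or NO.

CNF form of G:
  S -> B X3 | T0 T0 | T1 X4 | a
  A -> T0 T0
  B -> T0 T0 | T1 X2
  T0 -> b
  T1 -> a
  X2 -> T1 T1
  X3 -> A B
  X4 -> T1 T1

Fill CYK table bottom-up:
  cell(0,0) a: {S,T1}  orig:{S}
  cell(1,1) b: {T0}  orig:{}
  cell(2,2) a: {S,T1}  orig:{S}
  cell(0,1) ab: ∅
  cell(1,2) ba: ∅
  cell(0,2) aba: ∅

S ∉ T[0,2] ⇒ NO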